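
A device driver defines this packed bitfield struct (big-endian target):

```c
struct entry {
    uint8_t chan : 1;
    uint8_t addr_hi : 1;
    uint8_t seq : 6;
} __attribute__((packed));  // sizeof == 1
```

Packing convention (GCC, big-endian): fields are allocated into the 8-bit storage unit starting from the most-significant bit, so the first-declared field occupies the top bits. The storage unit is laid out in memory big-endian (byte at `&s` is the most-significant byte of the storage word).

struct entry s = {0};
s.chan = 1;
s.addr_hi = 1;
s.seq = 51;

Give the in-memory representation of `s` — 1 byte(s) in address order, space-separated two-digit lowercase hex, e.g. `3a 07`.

chan (1b) val=1 bits=0x1 at bit 7: 0x80
addr_hi (1b) val=1 bits=0x1 at bit 6: 0xc0
seq (6b) val=51 bits=0x33 at bit 0: 0xf3
word = 0xf3 → big-endian bytes:
  [0]=0xf3

f3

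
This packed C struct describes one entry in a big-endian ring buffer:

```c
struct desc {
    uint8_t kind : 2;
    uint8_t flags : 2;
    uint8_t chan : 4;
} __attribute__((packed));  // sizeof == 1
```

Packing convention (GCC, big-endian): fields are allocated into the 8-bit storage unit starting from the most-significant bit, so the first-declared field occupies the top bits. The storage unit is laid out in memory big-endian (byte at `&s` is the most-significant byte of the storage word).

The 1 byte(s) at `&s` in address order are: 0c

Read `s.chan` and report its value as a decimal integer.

[0]=0x0c (big-endian) → word 0x0c
kind [6+:2] = (word>>6) & 0x3 = 0
flags [4+:2] = (word>>4) & 0x3 = 0
chan [0+:4] = (word>>0) & 0xf = 12  ←

12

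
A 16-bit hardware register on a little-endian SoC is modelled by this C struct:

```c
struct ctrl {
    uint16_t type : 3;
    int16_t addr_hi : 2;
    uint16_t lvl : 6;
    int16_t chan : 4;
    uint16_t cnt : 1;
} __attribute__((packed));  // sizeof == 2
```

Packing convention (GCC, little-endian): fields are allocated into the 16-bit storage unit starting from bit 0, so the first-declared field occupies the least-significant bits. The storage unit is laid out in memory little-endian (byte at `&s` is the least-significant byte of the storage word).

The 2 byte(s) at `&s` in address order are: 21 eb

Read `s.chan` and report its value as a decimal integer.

[0]=0x21 [1]=0xeb (little-endian) → word 0xeb21
type:3 @ bit 0 → (0xeb21>>0)&0x7 = 0x1
addr_hi:2 @ bit 3 → (0xeb21>>3)&0x3 = 0x0
lvl:6 @ bit 5 → (0xeb21>>5)&0x3f = 0x19
chan:4 @ bit 11 → (0xeb21>>11)&0xf = 0xd  ←
cnt:1 @ bit 15 → (0xeb21>>15)&0x1 = 0x1
chan signed 4b, MSB=1: 13 - 16 = -3

-3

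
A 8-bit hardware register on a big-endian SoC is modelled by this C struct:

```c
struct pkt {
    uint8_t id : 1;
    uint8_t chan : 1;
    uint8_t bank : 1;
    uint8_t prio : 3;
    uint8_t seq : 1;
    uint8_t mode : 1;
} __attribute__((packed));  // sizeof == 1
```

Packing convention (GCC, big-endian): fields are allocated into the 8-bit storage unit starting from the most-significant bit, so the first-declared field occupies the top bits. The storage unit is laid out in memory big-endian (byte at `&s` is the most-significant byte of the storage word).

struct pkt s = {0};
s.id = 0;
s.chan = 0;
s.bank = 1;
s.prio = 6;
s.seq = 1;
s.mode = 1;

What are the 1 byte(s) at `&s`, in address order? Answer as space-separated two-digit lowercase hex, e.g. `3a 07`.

[7+:1] id=0 & 0x1 = 0x0; word=0x00
[6+:1] chan=0 & 0x1 = 0x0; word=0x00
[5+:1] bank=1 & 0x1 = 0x1; word=0x20
[2+:3] prio=6 & 0x7 = 0x6; word=0x38
[1+:1] seq=1 & 0x1 = 0x1; word=0x3a
[0+:1] mode=1 & 0x1 = 0x1; word=0x3b
word = 0x3b → big-endian bytes:
  [0]=0x3b

3b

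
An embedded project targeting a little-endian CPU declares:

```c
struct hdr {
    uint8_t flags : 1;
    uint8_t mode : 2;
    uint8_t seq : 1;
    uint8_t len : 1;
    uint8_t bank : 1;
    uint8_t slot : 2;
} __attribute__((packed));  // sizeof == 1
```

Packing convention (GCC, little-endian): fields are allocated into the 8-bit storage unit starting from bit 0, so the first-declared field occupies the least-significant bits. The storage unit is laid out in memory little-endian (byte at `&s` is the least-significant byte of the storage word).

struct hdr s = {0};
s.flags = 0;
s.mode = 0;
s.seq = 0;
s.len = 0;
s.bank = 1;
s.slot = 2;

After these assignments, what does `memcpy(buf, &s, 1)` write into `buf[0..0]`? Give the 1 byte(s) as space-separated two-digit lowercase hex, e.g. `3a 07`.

flags (1b) val=0 bits=0x0 at bit 0: 0x00
mode (2b) val=0 bits=0x0 at bit 1: 0x00
seq (1b) val=0 bits=0x0 at bit 3: 0x00
len (1b) val=0 bits=0x0 at bit 4: 0x00
bank (1b) val=1 bits=0x1 at bit 5: 0x20
slot (2b) val=2 bits=0x2 at bit 6: 0xa0
word = 0xa0 → little-endian bytes:
  [0]=0xa0

a0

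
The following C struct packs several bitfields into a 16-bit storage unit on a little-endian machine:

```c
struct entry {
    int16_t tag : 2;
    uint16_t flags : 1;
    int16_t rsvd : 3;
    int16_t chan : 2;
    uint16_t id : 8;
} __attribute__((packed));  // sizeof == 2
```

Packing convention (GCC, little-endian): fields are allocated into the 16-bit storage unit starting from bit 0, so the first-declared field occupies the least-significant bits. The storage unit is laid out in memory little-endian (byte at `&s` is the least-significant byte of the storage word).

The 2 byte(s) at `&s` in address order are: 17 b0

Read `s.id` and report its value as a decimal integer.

176

[0]=0x17 [1]=0xb0 (little-endian) → word 0xb017
tag:2 @ bit 0 → (0xb017>>0)&0x3 = 0x3
flags:1 @ bit 2 → (0xb017>>2)&0x1 = 0x1
rsvd:3 @ bit 3 → (0xb017>>3)&0x7 = 0x2
chan:2 @ bit 6 → (0xb017>>6)&0x3 = 0x0
id:8 @ bit 8 → (0xb017>>8)&0xff = 0xb0  ←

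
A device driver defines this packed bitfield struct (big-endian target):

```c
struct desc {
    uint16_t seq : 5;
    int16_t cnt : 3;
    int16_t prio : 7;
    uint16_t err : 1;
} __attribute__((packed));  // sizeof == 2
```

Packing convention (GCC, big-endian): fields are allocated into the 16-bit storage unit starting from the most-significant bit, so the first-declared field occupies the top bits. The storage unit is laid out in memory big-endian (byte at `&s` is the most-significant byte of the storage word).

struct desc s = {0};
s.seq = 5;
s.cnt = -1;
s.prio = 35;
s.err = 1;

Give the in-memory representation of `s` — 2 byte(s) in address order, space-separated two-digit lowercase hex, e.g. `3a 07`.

2f 47

seq (5b) val=5 bits=0x5 at bit 11: 0x2800
cnt (3b) val=-1 bits=0x7 at bit 8: 0x2f00
prio (7b) val=35 bits=0x23 at bit 1: 0x2f46
err (1b) val=1 bits=0x1 at bit 0: 0x2f47
word = 0x2f47 → big-endian bytes:
  [0]=0x2f  [1]=0x47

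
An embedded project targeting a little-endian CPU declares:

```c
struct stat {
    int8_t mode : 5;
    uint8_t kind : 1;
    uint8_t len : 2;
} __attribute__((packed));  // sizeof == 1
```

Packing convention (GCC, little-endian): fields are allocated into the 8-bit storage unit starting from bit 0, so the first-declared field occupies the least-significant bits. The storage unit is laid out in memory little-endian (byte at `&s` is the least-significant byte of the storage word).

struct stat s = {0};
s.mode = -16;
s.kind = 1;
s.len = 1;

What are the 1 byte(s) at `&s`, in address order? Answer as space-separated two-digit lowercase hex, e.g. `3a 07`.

70

[0+:5] mode=-16 & 0x1f = 0x10; word=0x10
[5+:1] kind=1 & 0x1 = 0x1; word=0x30
[6+:2] len=1 & 0x3 = 0x1; word=0x70
word = 0x70 → little-endian bytes:
  [0]=0x70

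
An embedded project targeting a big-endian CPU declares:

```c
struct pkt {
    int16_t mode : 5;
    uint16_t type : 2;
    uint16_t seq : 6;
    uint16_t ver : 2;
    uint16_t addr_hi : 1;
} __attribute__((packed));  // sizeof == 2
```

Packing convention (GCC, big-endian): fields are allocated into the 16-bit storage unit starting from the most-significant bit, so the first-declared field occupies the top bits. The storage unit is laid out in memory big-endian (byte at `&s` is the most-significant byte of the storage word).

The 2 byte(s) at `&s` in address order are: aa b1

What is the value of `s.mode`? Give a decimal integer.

[0]=0xaa [1]=0xb1 (big-endian) → word 0xaab1
mode [11+:5] = (word>>11) & 0x1f = 21  ←
type [9+:2] = (word>>9) & 0x3 = 1
seq [3+:6] = (word>>3) & 0x3f = 22
ver [1+:2] = (word>>1) & 0x3 = 0
addr_hi [0+:1] = (word>>0) & 0x1 = 1
mode signed 5b, MSB=1: 21 - 32 = -11

-11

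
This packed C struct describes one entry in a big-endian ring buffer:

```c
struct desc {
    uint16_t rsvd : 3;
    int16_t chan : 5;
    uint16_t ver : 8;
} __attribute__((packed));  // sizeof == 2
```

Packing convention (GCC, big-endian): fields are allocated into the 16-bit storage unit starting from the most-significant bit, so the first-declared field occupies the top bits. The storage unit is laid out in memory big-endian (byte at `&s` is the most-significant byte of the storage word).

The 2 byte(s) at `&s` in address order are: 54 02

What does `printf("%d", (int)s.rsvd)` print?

[0]=0x54 [1]=0x02 (big-endian) → word 0x5402
rsvd [13+:3] = (word>>13) & 0x7 = 2  ←
chan [8+:5] = (word>>8) & 0x1f = 20
ver [0+:8] = (word>>0) & 0xff = 2

2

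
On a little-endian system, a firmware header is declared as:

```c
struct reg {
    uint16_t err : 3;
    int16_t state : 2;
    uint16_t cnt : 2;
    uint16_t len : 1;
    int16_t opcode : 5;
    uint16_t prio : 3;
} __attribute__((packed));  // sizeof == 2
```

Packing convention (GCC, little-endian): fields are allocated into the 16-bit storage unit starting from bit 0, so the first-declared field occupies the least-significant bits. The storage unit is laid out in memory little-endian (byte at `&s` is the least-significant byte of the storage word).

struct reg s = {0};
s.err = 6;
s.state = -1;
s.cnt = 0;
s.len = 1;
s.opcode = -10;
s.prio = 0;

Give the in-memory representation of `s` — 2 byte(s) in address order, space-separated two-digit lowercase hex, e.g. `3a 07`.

[0+:3] err=6 & 0x7 = 0x6; word=0x0006
[3+:2] state=-1 & 0x3 = 0x3; word=0x001e
[5+:2] cnt=0 & 0x3 = 0x0; word=0x001e
[7+:1] len=1 & 0x1 = 0x1; word=0x009e
[8+:5] opcode=-10 & 0x1f = 0x16; word=0x169e
[13+:3] prio=0 & 0x7 = 0x0; word=0x169e
word = 0x169e → little-endian bytes:
  [0]=0x9e  [1]=0x16

9e 16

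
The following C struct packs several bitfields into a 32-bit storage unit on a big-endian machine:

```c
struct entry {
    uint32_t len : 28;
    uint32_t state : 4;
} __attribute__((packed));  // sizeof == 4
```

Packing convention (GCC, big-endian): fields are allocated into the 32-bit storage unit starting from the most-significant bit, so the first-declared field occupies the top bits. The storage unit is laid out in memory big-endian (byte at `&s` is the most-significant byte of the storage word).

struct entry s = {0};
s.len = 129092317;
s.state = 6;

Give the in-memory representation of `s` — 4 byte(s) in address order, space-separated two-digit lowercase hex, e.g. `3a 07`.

len:28 = 129092317 → 0x7b1cadd << 4 → word 0x7b1cadd0
state:4 = 6 → 0x6 << 0 → word 0x7b1cadd6
word = 0x7b1cadd6 → big-endian bytes:
  [0]=0x7b  [1]=0x1c  [2]=0xad  [3]=0xd6

7b 1c ad d6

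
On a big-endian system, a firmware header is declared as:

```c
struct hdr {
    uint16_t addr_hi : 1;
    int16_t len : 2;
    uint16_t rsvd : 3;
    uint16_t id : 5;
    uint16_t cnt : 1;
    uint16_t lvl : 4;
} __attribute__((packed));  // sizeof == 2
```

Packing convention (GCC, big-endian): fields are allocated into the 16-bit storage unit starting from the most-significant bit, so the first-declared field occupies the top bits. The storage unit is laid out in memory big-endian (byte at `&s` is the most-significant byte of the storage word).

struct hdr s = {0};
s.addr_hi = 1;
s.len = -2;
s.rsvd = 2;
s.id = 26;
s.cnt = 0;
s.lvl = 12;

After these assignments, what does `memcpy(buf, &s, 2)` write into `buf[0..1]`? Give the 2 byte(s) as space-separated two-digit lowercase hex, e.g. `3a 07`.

cb 4c

[15+:1] addr_hi=1 & 0x1 = 0x1; word=0x8000
[13+:2] len=-2 & 0x3 = 0x2; word=0xc000
[10+:3] rsvd=2 & 0x7 = 0x2; word=0xc800
[5+:5] id=26 & 0x1f = 0x1a; word=0xcb40
[4+:1] cnt=0 & 0x1 = 0x0; word=0xcb40
[0+:4] lvl=12 & 0xf = 0xc; word=0xcb4c
word = 0xcb4c → big-endian bytes:
  [0]=0xcb  [1]=0x4c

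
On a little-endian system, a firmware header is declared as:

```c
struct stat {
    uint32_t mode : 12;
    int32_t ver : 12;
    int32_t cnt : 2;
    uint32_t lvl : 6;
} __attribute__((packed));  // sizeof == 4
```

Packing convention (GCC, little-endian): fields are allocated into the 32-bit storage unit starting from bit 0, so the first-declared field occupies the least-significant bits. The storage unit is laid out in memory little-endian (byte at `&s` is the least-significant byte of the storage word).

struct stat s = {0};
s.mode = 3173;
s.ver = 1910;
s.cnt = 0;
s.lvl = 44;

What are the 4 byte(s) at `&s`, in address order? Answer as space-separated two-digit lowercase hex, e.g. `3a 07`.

mode:12 = 3173 → 0xc65 << 0 → word 0x00000c65
ver:12 = 1910 → 0x776 << 12 → word 0x00776c65
cnt:2 = 0 → 0x0 << 24 → word 0x00776c65
lvl:6 = 44 → 0x2c << 26 → word 0xb0776c65
word = 0xb0776c65 → little-endian bytes:
  [0]=0x65  [1]=0x6c  [2]=0x77  [3]=0xb0

65 6c 77 b0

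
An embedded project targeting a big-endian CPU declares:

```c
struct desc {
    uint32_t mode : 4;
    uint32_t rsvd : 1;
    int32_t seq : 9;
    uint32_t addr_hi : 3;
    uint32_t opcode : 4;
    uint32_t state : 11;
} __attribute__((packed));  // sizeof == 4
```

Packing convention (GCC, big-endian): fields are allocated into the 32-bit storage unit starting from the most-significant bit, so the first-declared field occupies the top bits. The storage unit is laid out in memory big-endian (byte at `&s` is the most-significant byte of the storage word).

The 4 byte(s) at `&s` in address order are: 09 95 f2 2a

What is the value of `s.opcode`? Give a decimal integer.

14

[0]=0x09 [1]=0x95 [2]=0xf2 [3]=0x2a (big-endian) → word 0x0995f22a
mode [28+:4] = (word>>28) & 0xf = 0
rsvd [27+:1] = (word>>27) & 0x1 = 1
seq [18+:9] = (word>>18) & 0x1ff = 101
addr_hi [15+:3] = (word>>15) & 0x7 = 3
opcode [11+:4] = (word>>11) & 0xf = 14  ←
state [0+:11] = (word>>0) & 0x7ff = 554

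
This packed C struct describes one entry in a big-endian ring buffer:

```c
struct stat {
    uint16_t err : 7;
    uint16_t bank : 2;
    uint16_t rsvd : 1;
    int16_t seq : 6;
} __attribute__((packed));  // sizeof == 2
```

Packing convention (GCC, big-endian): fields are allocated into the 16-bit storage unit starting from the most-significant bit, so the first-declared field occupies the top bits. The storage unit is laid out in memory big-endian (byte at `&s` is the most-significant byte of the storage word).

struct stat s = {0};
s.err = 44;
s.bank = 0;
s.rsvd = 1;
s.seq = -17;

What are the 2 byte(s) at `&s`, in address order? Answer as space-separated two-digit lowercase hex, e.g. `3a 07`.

err:7 = 44 → 0x2c << 9 → word 0x5800
bank:2 = 0 → 0x0 << 7 → word 0x5800
rsvd:1 = 1 → 0x1 << 6 → word 0x5840
seq:6 = -17 → 0x2f << 0 → word 0x586f
word = 0x586f → big-endian bytes:
  [0]=0x58  [1]=0x6f

58 6f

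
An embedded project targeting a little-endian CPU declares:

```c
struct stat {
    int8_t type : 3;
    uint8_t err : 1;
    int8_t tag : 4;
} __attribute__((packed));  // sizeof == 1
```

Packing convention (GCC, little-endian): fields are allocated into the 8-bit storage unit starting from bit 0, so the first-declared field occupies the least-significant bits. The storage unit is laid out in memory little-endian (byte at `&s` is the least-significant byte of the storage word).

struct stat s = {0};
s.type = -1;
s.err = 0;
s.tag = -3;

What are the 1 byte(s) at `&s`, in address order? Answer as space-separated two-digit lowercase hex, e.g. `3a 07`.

d7

type:3 = -1 → 0x7 << 0 → word 0x07
err:1 = 0 → 0x0 << 3 → word 0x07
tag:4 = -3 → 0xd << 4 → word 0xd7
word = 0xd7 → little-endian bytes:
  [0]=0xd7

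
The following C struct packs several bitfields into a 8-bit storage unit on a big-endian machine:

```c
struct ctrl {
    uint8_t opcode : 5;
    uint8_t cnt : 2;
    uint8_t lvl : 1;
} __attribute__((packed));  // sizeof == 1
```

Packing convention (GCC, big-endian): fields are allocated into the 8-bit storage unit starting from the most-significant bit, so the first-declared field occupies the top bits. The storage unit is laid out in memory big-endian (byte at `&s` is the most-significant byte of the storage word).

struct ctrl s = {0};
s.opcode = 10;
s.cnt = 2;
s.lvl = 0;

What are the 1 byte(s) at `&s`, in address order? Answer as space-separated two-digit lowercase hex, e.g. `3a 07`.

opcode:5 = 10 → 0xa << 3 → word 0x50
cnt:2 = 2 → 0x2 << 1 → word 0x54
lvl:1 = 0 → 0x0 << 0 → word 0x54
word = 0x54 → big-endian bytes:
  [0]=0x54

54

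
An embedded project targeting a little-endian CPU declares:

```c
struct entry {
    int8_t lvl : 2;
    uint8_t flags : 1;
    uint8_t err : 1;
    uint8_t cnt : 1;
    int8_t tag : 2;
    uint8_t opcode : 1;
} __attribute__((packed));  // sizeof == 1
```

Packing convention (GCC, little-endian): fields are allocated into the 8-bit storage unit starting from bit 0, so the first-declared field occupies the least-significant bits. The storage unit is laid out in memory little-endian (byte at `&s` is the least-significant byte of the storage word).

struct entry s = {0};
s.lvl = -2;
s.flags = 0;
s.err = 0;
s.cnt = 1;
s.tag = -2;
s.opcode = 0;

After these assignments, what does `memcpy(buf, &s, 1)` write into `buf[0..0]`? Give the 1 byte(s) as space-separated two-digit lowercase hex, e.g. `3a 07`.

52

lvl:2 = -2 → 0x2 << 0 → word 0x02
flags:1 = 0 → 0x0 << 2 → word 0x02
err:1 = 0 → 0x0 << 3 → word 0x02
cnt:1 = 1 → 0x1 << 4 → word 0x12
tag:2 = -2 → 0x2 << 5 → word 0x52
opcode:1 = 0 → 0x0 << 7 → word 0x52
word = 0x52 → little-endian bytes:
  [0]=0x52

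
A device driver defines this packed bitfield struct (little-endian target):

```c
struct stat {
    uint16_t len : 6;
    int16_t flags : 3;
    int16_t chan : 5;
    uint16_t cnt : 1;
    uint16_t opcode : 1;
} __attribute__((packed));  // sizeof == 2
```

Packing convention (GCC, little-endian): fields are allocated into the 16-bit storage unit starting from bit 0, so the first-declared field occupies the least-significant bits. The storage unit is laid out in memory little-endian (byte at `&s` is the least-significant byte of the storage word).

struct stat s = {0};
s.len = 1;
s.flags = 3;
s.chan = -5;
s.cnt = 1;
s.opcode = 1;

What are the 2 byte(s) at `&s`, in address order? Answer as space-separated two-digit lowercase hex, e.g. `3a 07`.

len:6 = 1 → 0x1 << 0 → word 0x0001
flags:3 = 3 → 0x3 << 6 → word 0x00c1
chan:5 = -5 → 0x1b << 9 → word 0x36c1
cnt:1 = 1 → 0x1 << 14 → word 0x76c1
opcode:1 = 1 → 0x1 << 15 → word 0xf6c1
word = 0xf6c1 → little-endian bytes:
  [0]=0xc1  [1]=0xf6

c1 f6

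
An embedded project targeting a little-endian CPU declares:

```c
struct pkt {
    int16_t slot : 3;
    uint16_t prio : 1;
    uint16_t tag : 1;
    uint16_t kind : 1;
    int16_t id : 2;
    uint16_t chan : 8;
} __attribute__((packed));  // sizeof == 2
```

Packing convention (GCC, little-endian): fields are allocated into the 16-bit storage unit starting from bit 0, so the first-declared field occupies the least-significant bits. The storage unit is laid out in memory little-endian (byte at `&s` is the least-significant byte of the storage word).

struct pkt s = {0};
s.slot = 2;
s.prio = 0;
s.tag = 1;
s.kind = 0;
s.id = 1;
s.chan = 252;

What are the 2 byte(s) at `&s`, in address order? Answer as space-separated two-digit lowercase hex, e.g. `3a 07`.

[0+:3] slot=2 & 0x7 = 0x2; word=0x0002
[3+:1] prio=0 & 0x1 = 0x0; word=0x0002
[4+:1] tag=1 & 0x1 = 0x1; word=0x0012
[5+:1] kind=0 & 0x1 = 0x0; word=0x0012
[6+:2] id=1 & 0x3 = 0x1; word=0x0052
[8+:8] chan=252 & 0xff = 0xfc; word=0xfc52
word = 0xfc52 → little-endian bytes:
  [0]=0x52  [1]=0xfc

52 fc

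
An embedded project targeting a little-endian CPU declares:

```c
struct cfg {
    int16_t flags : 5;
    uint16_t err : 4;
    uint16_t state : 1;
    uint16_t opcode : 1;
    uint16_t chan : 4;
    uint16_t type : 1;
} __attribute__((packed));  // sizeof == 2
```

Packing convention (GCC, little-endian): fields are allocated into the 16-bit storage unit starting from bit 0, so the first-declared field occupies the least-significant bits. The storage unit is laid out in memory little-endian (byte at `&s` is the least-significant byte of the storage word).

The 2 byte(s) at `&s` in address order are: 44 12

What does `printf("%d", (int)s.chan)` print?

[0]=0x44 [1]=0x12 (little-endian) → word 0x1244
flags:5 @ bit 0 → (0x1244>>0)&0x1f = 0x4
err:4 @ bit 5 → (0x1244>>5)&0xf = 0x2
state:1 @ bit 9 → (0x1244>>9)&0x1 = 0x1
opcode:1 @ bit 10 → (0x1244>>10)&0x1 = 0x0
chan:4 @ bit 11 → (0x1244>>11)&0xf = 0x2  ←
type:1 @ bit 15 → (0x1244>>15)&0x1 = 0x0

2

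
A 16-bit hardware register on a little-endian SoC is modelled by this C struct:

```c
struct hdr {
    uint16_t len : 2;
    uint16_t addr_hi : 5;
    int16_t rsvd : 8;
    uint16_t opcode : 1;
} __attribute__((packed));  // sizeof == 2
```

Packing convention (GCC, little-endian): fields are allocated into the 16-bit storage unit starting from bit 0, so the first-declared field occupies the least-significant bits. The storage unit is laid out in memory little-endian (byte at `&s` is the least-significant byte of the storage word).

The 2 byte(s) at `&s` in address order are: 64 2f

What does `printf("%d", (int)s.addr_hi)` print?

[0]=0x64 [1]=0x2f (little-endian) → word 0x2f64
len [0+:2] = (word>>0) & 0x3 = 0
addr_hi [2+:5] = (word>>2) & 0x1f = 25  ←
rsvd [7+:8] = (word>>7) & 0xff = 94
opcode [15+:1] = (word>>15) & 0x1 = 0

25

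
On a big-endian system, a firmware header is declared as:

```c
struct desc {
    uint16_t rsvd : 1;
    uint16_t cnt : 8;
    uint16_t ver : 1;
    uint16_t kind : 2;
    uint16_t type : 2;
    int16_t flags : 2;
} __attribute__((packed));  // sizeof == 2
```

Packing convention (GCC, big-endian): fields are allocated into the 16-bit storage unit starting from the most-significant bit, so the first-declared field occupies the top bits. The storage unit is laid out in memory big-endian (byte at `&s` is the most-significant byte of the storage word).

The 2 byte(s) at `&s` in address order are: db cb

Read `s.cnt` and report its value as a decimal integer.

183

[0]=0xdb [1]=0xcb (big-endian) → word 0xdbcb
rsvd:1 @ bit 15 → (0xdbcb>>15)&0x1 = 0x1
cnt:8 @ bit 7 → (0xdbcb>>7)&0xff = 0xb7  ←
ver:1 @ bit 6 → (0xdbcb>>6)&0x1 = 0x1
kind:2 @ bit 4 → (0xdbcb>>4)&0x3 = 0x0
type:2 @ bit 2 → (0xdbcb>>2)&0x3 = 0x2
flags:2 @ bit 0 → (0xdbcb>>0)&0x3 = 0x3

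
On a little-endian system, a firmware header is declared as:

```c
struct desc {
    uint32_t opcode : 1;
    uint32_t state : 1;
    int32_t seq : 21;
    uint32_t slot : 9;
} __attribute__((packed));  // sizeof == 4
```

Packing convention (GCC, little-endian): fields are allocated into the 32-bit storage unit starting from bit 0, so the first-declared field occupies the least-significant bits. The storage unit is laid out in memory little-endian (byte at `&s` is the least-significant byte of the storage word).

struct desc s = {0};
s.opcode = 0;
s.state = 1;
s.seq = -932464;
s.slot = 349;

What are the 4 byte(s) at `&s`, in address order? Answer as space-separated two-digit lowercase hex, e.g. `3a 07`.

[0+:1] opcode=0 & 0x1 = 0x0; word=0x00000000
[1+:1] state=1 & 0x1 = 0x1; word=0x00000002
[2+:21] seq=-932464 & 0x1fffff = 0x11c590; word=0x00471642
[23+:9] slot=349 & 0x1ff = 0x15d; word=0xaec71642
word = 0xaec71642 → little-endian bytes:
  [0]=0x42  [1]=0x16  [2]=0xc7  [3]=0xae

42 16 c7 ae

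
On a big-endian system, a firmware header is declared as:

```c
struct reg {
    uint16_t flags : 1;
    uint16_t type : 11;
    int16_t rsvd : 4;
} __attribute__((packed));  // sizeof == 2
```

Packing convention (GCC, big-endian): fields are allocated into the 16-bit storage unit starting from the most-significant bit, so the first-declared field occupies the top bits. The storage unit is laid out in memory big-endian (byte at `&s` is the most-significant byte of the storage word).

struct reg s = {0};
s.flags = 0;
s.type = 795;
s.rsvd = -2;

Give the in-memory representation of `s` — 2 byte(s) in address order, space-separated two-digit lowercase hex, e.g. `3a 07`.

31 be

[15+:1] flags=0 & 0x1 = 0x0; word=0x0000
[4+:11] type=795 & 0x7ff = 0x31b; word=0x31b0
[0+:4] rsvd=-2 & 0xf = 0xe; word=0x31be
word = 0x31be → big-endian bytes:
  [0]=0x31  [1]=0xbe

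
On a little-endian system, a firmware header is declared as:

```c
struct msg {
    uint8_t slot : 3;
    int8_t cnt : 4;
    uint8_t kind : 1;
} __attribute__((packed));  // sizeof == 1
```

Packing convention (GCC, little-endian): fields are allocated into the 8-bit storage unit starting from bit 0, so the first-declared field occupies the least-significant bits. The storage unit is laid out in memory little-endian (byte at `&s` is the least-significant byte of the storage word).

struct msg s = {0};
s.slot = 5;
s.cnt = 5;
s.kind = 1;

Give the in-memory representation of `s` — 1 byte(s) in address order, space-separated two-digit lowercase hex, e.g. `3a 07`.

ad

[0+:3] slot=5 & 0x7 = 0x5; word=0x05
[3+:4] cnt=5 & 0xf = 0x5; word=0x2d
[7+:1] kind=1 & 0x1 = 0x1; word=0xad
word = 0xad → little-endian bytes:
  [0]=0xad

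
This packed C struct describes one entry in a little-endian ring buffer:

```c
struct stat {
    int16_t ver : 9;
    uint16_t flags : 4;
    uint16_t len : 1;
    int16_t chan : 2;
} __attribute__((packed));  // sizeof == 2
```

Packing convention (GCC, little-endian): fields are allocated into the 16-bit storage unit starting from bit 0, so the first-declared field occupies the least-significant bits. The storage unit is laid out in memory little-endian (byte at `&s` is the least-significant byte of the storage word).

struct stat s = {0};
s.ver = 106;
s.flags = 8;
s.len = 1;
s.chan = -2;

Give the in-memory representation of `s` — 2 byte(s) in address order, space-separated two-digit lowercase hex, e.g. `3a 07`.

ver (9b) val=106 bits=0x6a at bit 0: 0x006a
flags (4b) val=8 bits=0x8 at bit 9: 0x106a
len (1b) val=1 bits=0x1 at bit 13: 0x306a
chan (2b) val=-2 bits=0x2 at bit 14: 0xb06a
word = 0xb06a → little-endian bytes:
  [0]=0x6a  [1]=0xb0

6a b0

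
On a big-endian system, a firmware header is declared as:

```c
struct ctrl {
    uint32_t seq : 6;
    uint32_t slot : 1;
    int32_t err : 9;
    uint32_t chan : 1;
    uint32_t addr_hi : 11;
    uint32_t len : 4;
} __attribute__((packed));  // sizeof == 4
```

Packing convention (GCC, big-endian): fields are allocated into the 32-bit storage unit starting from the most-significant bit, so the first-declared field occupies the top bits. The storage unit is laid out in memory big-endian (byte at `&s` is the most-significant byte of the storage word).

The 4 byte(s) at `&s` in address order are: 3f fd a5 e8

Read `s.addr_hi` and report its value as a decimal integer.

[0]=0x3f [1]=0xfd [2]=0xa5 [3]=0xe8 (big-endian) → word 0x3ffda5e8
seq [26+:6] = (word>>26) & 0x3f = 15
slot [25+:1] = (word>>25) & 0x1 = 1
err [16+:9] = (word>>16) & 0x1ff = 509
chan [15+:1] = (word>>15) & 0x1 = 1
addr_hi [4+:11] = (word>>4) & 0x7ff = 606  ←
len [0+:4] = (word>>0) & 0xf = 8

606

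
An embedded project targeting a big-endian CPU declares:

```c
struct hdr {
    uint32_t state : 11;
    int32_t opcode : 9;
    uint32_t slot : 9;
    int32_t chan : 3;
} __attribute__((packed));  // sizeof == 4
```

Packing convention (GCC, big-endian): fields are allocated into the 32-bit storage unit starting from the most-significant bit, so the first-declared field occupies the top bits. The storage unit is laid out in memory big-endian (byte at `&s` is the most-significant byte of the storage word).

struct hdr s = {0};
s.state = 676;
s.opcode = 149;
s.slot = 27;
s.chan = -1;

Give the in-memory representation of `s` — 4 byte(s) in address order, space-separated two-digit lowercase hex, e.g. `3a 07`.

54 89 50 df

state:11 = 676 → 0x2a4 << 21 → word 0x54800000
opcode:9 = 149 → 0x95 << 12 → word 0x54895000
slot:9 = 27 → 0x1b << 3 → word 0x548950d8
chan:3 = -1 → 0x7 << 0 → word 0x548950df
word = 0x548950df → big-endian bytes:
  [0]=0x54  [1]=0x89  [2]=0x50  [3]=0xdf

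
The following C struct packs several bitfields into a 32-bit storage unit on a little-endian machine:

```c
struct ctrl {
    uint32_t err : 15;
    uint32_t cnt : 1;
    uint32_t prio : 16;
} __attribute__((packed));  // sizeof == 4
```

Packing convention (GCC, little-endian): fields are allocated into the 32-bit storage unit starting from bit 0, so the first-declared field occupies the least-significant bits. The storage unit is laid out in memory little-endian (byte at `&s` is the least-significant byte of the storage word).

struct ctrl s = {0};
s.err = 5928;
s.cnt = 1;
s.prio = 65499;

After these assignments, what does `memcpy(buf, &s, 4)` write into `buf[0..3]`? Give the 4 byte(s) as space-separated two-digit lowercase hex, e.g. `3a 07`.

28 97 db ff

[0+:15] err=5928 & 0x7fff = 0x1728; word=0x00001728
[15+:1] cnt=1 & 0x1 = 0x1; word=0x00009728
[16+:16] prio=65499 & 0xffff = 0xffdb; word=0xffdb9728
word = 0xffdb9728 → little-endian bytes:
  [0]=0x28  [1]=0x97  [2]=0xdb  [3]=0xff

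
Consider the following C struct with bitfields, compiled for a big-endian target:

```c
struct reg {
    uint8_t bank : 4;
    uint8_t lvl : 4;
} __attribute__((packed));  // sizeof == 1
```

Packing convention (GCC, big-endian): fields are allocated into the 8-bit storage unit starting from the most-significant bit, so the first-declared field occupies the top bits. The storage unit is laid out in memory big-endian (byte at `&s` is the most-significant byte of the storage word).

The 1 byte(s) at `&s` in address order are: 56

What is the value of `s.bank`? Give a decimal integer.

5

[0]=0x56 (big-endian) → word 0x56
bank [4+:4] = (word>>4) & 0xf = 5  ←
lvl [0+:4] = (word>>0) & 0xf = 6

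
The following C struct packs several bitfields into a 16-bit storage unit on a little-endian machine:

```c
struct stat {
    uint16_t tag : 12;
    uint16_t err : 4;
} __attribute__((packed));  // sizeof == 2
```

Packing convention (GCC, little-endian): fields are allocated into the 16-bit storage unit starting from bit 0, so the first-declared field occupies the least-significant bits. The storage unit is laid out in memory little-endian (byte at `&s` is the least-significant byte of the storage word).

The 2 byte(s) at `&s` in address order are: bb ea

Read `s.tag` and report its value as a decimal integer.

[0]=0xbb [1]=0xea (little-endian) → word 0xeabb
tag:12 @ bit 0 → (0xeabb>>0)&0xfff = 0xabb  ←
err:4 @ bit 12 → (0xeabb>>12)&0xf = 0xe

2747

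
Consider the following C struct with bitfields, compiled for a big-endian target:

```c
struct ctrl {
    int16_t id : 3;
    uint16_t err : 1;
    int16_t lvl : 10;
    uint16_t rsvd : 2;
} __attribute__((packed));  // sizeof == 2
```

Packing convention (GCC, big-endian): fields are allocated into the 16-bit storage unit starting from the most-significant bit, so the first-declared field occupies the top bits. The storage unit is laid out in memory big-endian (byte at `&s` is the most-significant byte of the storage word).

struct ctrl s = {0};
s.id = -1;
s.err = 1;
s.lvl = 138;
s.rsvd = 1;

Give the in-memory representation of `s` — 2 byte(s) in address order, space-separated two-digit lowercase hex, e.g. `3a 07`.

id:3 = -1 → 0x7 << 13 → word 0xe000
err:1 = 1 → 0x1 << 12 → word 0xf000
lvl:10 = 138 → 0x8a << 2 → word 0xf228
rsvd:2 = 1 → 0x1 << 0 → word 0xf229
word = 0xf229 → big-endian bytes:
  [0]=0xf2  [1]=0x29

f2 29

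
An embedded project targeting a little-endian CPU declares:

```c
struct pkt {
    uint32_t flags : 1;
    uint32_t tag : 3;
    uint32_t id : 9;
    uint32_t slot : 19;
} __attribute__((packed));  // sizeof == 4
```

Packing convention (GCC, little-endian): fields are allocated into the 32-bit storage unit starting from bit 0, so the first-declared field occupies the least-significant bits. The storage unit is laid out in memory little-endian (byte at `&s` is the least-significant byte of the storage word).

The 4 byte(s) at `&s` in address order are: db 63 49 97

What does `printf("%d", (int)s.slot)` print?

309835

[0]=0xdb [1]=0x63 [2]=0x49 [3]=0x97 (little-endian) → word 0x974963db
flags:1 @ bit 0 → (0x974963db>>0)&0x1 = 0x1
tag:3 @ bit 1 → (0x974963db>>1)&0x7 = 0x5
id:9 @ bit 4 → (0x974963db>>4)&0x1ff = 0x3d
slot:19 @ bit 13 → (0x974963db>>13)&0x7ffff = 0x4ba4b  ←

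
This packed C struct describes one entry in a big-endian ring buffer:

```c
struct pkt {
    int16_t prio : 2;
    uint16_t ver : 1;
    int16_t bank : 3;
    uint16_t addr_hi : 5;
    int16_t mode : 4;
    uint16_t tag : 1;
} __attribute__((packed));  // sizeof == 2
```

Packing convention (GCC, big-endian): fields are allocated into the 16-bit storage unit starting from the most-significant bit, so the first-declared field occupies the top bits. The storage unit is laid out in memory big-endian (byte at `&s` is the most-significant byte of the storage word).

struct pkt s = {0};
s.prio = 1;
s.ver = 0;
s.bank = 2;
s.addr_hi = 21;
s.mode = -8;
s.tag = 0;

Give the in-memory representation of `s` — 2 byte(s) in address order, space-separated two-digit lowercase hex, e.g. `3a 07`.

4a b0

prio:2 = 1 → 0x1 << 14 → word 0x4000
ver:1 = 0 → 0x0 << 13 → word 0x4000
bank:3 = 2 → 0x2 << 10 → word 0x4800
addr_hi:5 = 21 → 0x15 << 5 → word 0x4aa0
mode:4 = -8 → 0x8 << 1 → word 0x4ab0
tag:1 = 0 → 0x0 << 0 → word 0x4ab0
word = 0x4ab0 → big-endian bytes:
  [0]=0x4a  [1]=0xb0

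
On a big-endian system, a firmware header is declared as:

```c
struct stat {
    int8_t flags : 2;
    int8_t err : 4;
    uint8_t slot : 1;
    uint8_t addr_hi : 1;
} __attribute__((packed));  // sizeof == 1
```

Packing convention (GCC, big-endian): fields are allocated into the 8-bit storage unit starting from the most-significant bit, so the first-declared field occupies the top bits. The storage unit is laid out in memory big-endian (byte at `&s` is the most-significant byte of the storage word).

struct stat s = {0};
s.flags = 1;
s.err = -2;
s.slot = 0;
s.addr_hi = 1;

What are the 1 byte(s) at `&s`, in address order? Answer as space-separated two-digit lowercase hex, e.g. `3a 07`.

79

[6+:2] flags=1 & 0x3 = 0x1; word=0x40
[2+:4] err=-2 & 0xf = 0xe; word=0x78
[1+:1] slot=0 & 0x1 = 0x0; word=0x78
[0+:1] addr_hi=1 & 0x1 = 0x1; word=0x79
word = 0x79 → big-endian bytes:
  [0]=0x79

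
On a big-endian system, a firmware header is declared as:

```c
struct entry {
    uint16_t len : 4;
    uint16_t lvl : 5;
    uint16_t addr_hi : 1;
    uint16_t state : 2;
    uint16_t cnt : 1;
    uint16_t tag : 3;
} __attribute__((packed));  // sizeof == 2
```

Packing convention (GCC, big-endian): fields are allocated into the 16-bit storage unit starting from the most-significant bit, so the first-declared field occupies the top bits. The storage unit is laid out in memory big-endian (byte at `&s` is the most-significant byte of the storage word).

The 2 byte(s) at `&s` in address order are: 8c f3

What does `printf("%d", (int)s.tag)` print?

3

[0]=0x8c [1]=0xf3 (big-endian) → word 0x8cf3
len:4 @ bit 12 → (0x8cf3>>12)&0xf = 0x8
lvl:5 @ bit 7 → (0x8cf3>>7)&0x1f = 0x19
addr_hi:1 @ bit 6 → (0x8cf3>>6)&0x1 = 0x1
state:2 @ bit 4 → (0x8cf3>>4)&0x3 = 0x3
cnt:1 @ bit 3 → (0x8cf3>>3)&0x1 = 0x0
tag:3 @ bit 0 → (0x8cf3>>0)&0x7 = 0x3  ←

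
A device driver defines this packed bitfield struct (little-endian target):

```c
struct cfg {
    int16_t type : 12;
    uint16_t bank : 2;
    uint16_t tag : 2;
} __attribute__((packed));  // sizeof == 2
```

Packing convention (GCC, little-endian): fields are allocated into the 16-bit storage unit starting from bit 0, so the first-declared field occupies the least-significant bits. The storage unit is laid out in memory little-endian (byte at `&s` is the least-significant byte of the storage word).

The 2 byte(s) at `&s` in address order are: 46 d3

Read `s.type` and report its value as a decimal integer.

838

[0]=0x46 [1]=0xd3 (little-endian) → word 0xd346
type [0+:12] = (word>>0) & 0xfff = 838  ←
bank [12+:2] = (word>>12) & 0x3 = 1
tag [14+:2] = (word>>14) & 0x3 = 3
type signed 12b, MSB=0: value = 838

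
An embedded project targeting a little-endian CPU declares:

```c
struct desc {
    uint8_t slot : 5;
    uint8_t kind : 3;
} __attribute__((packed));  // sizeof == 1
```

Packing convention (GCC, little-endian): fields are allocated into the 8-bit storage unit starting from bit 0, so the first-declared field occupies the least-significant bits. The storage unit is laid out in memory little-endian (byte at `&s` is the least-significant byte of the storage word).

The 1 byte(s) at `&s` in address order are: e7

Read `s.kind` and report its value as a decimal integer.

[0]=0xe7 (little-endian) → word 0xe7
slot [0+:5] = (word>>0) & 0x1f = 7
kind [5+:3] = (word>>5) & 0x7 = 7  ←

7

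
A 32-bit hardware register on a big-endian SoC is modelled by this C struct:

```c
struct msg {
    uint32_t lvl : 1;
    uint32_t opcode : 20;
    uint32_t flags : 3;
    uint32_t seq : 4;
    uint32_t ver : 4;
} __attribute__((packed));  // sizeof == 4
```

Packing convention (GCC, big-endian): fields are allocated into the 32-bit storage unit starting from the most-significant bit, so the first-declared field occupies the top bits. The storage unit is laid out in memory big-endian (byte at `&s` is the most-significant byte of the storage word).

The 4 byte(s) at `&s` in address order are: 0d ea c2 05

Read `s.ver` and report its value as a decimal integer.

[0]=0x0d [1]=0xea [2]=0xc2 [3]=0x05 (big-endian) → word 0x0deac205
lvl [31+:1] = (word>>31) & 0x1 = 0
opcode [11+:20] = (word>>11) & 0xfffff = 114008
flags [8+:3] = (word>>8) & 0x7 = 2
seq [4+:4] = (word>>4) & 0xf = 0
ver [0+:4] = (word>>0) & 0xf = 5  ←

5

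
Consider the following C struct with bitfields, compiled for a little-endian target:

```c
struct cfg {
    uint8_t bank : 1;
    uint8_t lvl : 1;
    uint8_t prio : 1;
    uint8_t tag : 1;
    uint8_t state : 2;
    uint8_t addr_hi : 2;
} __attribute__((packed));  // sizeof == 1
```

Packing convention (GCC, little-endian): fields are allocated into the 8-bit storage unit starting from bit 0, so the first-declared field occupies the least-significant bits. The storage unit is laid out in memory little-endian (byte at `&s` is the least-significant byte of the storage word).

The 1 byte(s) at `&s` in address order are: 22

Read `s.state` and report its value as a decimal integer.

2

[0]=0x22 (little-endian) → word 0x22
bank [0+:1] = (word>>0) & 0x1 = 0
lvl [1+:1] = (word>>1) & 0x1 = 1
prio [2+:1] = (word>>2) & 0x1 = 0
tag [3+:1] = (word>>3) & 0x1 = 0
state [4+:2] = (word>>4) & 0x3 = 2  ←
addr_hi [6+:2] = (word>>6) & 0x3 = 0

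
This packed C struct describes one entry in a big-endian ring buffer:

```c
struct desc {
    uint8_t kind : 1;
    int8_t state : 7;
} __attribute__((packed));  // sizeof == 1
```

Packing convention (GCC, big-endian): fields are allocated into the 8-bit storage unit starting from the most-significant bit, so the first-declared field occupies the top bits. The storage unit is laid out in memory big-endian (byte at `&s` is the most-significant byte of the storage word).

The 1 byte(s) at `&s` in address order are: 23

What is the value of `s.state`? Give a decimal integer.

35

[0]=0x23 (big-endian) → word 0x23
kind [7+:1] = (word>>7) & 0x1 = 0
state [0+:7] = (word>>0) & 0x7f = 35  ←
state signed 7b, MSB=0: value = 35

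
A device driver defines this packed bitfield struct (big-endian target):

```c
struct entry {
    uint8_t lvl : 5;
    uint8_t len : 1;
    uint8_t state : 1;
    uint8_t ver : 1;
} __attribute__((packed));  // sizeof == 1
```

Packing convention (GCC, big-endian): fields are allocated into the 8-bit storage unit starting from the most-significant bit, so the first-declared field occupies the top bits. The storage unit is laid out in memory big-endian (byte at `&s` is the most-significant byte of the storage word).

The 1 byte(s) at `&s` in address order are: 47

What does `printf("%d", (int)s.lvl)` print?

[0]=0x47 (big-endian) → word 0x47
lvl:5 @ bit 3 → (0x47>>3)&0x1f = 0x8  ←
len:1 @ bit 2 → (0x47>>2)&0x1 = 0x1
state:1 @ bit 1 → (0x47>>1)&0x1 = 0x1
ver:1 @ bit 0 → (0x47>>0)&0x1 = 0x1

8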